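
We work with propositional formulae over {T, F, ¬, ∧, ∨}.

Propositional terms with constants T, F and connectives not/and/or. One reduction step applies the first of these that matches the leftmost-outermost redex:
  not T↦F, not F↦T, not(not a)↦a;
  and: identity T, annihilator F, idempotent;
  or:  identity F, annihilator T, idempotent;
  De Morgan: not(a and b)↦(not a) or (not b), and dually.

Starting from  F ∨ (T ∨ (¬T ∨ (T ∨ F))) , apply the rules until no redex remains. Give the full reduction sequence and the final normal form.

  start: F ∨ (T ∨ (¬T ∨ (T ∨ F)))
  step 1: T ∨ (¬T ∨ (T ∨ F))
  step 2: T

Answer: normal form = T  (in 2 steps)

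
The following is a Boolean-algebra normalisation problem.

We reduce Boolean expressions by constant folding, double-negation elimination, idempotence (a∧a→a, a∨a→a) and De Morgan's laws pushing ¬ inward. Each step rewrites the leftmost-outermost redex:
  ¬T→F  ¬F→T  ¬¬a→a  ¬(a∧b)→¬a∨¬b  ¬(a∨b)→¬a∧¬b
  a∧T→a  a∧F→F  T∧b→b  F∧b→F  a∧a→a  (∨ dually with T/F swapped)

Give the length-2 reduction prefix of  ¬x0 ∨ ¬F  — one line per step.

Answer: after 2 steps: T

Working:
  start: ¬x0 ∨ ¬F
  step 1: ¬x0 ∨ T
  step 2: T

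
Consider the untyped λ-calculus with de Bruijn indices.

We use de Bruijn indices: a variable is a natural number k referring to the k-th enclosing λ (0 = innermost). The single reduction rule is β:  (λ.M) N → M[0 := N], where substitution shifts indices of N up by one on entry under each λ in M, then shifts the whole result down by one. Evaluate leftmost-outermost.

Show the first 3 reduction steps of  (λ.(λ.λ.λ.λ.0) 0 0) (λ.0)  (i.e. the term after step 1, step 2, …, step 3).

  start: (λ.(λ.λ.λ.λ.0) 0 0) (λ.0)
  step 1: (λ.λ.λ.λ.0) (λ.0) (λ.0)
  step 2: (λ.λ.λ.0) (λ.0)
  step 3: λ.λ.0

Answer: after 3 steps: λ.λ.0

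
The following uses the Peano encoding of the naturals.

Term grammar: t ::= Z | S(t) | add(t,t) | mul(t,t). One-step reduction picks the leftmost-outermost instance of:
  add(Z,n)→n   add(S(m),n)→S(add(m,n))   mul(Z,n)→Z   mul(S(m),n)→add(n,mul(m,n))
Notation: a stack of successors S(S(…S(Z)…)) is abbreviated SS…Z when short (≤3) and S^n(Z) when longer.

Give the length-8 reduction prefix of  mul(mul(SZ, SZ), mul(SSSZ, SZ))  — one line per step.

  start: mul(mul(SZ, SZ), mul(SSSZ, SZ))
  step 1: mul(add(SZ, mul(Z, SZ)), mul(SSSZ, SZ))
  step 2: mul(S(add(Z, mul(Z, SZ))), mul(SSSZ, SZ))
  step 3: add(mul(SSSZ, SZ), mul(add(Z, mul(Z, SZ)), mul(SSSZ, SZ)))
  step 4: add(add(SZ, mul(SSZ, SZ)), mul(add(Z, mul(Z, SZ)), mul(SSSZ, SZ)))
  step 5: add(S(add(Z, mul(SSZ, SZ))), mul(add(Z, mul(Z, SZ)), mul(SSSZ, SZ)))
  step 6: S(add(add(Z, mul(SSZ, SZ)), mul(add(Z, mul(Z, SZ)), mul(SSSZ, SZ))))
  step 7: S(add(mul(SSZ, SZ), mul(add(Z, mul(Z, SZ)), mul(SSSZ, SZ))))
  step 8: S(add(add(SZ, mul(SZ, SZ)), mul(add(Z, mul(Z, SZ)), mul(SSSZ, SZ))))

Answer: after 8 steps: S(add(add(SZ, mul(SZ, SZ)), mul(add(Z, mul(Z, SZ)), mul(SSSZ, SZ))))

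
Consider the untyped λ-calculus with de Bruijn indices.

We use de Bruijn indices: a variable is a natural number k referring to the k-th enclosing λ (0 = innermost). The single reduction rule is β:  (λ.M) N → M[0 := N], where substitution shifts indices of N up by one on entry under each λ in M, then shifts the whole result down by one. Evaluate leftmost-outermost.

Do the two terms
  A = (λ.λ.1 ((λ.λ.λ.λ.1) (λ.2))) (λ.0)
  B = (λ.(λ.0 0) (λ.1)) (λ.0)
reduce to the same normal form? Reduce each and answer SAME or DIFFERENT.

Term A:
  start: (λ.λ.1 ((λ.λ.λ.λ.1) (λ.2))) (λ.0)
  step 1: λ.(λ.0) ((λ.λ.λ.λ.1) (λ.λ.0))
  step 2: λ.(λ.λ.λ.λ.1) (λ.λ.0)
  step 3: λ.λ.λ.λ.1

Term B:
  start: (λ.(λ.0 0) (λ.1)) (λ.0)
  step 1: (λ.0 0) (λ.λ.0)
  step 2: (λ.λ.0) (λ.λ.0)
  step 3: λ.0

Answer: DIFFERENT — A ⇓ λ.λ.λ.λ.1, B ⇓ λ.0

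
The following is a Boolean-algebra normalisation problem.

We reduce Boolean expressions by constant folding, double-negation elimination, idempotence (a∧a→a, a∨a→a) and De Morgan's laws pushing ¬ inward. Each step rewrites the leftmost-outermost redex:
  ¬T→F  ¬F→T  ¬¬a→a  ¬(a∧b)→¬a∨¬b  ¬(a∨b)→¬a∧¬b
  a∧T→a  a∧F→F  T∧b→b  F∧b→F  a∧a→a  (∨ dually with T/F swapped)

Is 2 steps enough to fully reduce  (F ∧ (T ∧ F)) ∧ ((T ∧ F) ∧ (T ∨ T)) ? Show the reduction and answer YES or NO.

Answer: YES — reaches normal form F in 2 ≤ 2 steps

Working:
  start: (F ∧ (T ∧ F)) ∧ ((T ∧ F) ∧ (T ∨ T))
  step 1: F ∧ ((T ∧ F) ∧ (T ∨ T))
  step 2: F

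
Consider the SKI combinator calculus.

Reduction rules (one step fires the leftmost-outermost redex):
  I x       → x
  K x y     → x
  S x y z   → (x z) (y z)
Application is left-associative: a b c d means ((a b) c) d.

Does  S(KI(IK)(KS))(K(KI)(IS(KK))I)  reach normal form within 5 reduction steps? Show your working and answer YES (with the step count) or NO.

  start: S(KI(IK)(KS))(K(KI)(IS(KK))I)
  [1] S(I(KS))(K(KI)(IS(KK))I)
  [2] S(KS)(K(KI)(IS(KK))I)
  [3] S(KS)(KII)
  [4] S(KS)I

Answer: YES — reaches normal form S(KS)I in 4 ≤ 5 steps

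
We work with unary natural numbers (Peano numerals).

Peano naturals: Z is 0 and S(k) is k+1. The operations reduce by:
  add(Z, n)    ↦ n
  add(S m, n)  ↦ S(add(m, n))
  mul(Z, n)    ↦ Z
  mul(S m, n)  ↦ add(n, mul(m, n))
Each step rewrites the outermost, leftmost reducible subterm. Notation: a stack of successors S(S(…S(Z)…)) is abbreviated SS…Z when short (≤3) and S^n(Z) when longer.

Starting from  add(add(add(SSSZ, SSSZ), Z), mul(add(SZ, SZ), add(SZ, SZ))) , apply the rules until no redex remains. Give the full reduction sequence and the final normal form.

Answer: normal form = S^10(Z)  (in 33 steps)

Reduction:
  start: add(add(add(SSSZ, SSSZ), Z), mul(add(SZ, SZ), add(SZ, SZ)))
  →1  add(add(S(add(SSZ, SSSZ)), Z), mul(add(SZ, SZ), add(SZ, SZ)))
  →2  add(S(add(add(SSZ, SSSZ), Z)), mul(add(SZ, SZ), add(SZ, SZ)))
  →3  S(add(add(add(SSZ, SSSZ), Z), mul(add(SZ, SZ), add(SZ, SZ))))
  →4  S(add(add(S(add(SZ, SSSZ)), Z), mul(add(SZ, SZ), add(SZ, SZ))))
  →5  S(add(S(add(add(SZ, SSSZ), Z)), mul(add(SZ, SZ), add(SZ, SZ))))
  →6  S(S(add(add(add(SZ, SSSZ), Z), mul(add(SZ, SZ), add(SZ, SZ)))))
  →7  S(S(add(add(S(add(Z, SSSZ)), Z), mul(add(SZ, SZ), add(SZ, SZ)))))
  →8  S(S(add(S(add(add(Z, SSSZ), Z)), mul(add(SZ, SZ), add(SZ, SZ)))))
  →9  S(S(S(add(add(add(Z, SSSZ), Z), mul(add(SZ, SZ), add(SZ, SZ))))))
  →10  S(S(S(add(add(SSSZ, Z), mul(add(SZ, SZ), add(SZ, SZ))))))
  →11  S(S(S(add(S(add(SSZ, Z)), mul(add(SZ, SZ), add(SZ, SZ))))))
  →12  S(S(S(S(add(add(SSZ, Z), mul(add(SZ, SZ), add(SZ, SZ)))))))
  →13  S(S(S(S(add(S(add(SZ, Z)), mul(add(SZ, SZ), add(SZ, SZ)))))))
  →14  S(S(S(S(S(add(add(SZ, Z), mul(add(SZ, SZ), add(SZ, SZ))))))))
  →15  S(S(S(S(S(add(S(add(Z, Z)), mul(add(SZ, SZ), add(SZ, SZ))))))))
  →16  S(S(S(S(S(S(add(add(Z, Z), mul(add(SZ, SZ), add(SZ, SZ)))))))))
  →17  S(S(S(S(S(S(add(Z, mul(add(SZ, SZ), add(SZ, SZ)))))))))
  →18  S(S(S(S(S(S(mul(add(SZ, SZ), add(SZ, SZ))))))))
  →19  S(S(S(S(S(S(mul(S(add(Z, SZ)), add(SZ, SZ))))))))
  →20  S(S(S(S(S(S(add(add(SZ, SZ), mul(add(Z, SZ), add(SZ, SZ)))))))))
  →21  S(S(S(S(S(S(add(S(add(Z, SZ)), mul(add(Z, SZ), add(SZ, SZ)))))))))
  →22  S(S(S(S(S(S(S(add(add(Z, SZ), mul(add(Z, SZ), add(SZ, SZ))))))))))
  →23  S(S(S(S(S(S(S(add(SZ, mul(add(Z, SZ), add(SZ, SZ))))))))))
  →24  S(S(S(S(S(S(S(S(add(Z, mul(add(Z, SZ), add(SZ, SZ)))))))))))
  →25  S(S(S(S(S(S(S(S(mul(add(Z, SZ), add(SZ, SZ))))))))))
  →26  S(S(S(S(S(S(S(S(mul(SZ, add(SZ, SZ))))))))))
  →27  S(S(S(S(S(S(S(S(add(add(SZ, SZ), mul(Z, add(SZ, SZ)))))))))))
  →28  S(S(S(S(S(S(S(S(add(S(add(Z, SZ)), mul(Z, add(SZ, SZ)))))))))))
  →29  S(S(S(S(S(S(S(S(S(add(add(Z, SZ), mul(Z, add(SZ, SZ))))))))))))
  →30  S(S(S(S(S(S(S(S(S(add(SZ, mul(Z, add(SZ, SZ))))))))))))
  →31  S(S(S(S(S(S(S(S(S(S(add(Z, mul(Z, add(SZ, SZ)))))))))))))
  →32  S(S(S(S(S(S(S(S(S(S(mul(Z, add(SZ, SZ))))))))))))
  →33  S^10(Z)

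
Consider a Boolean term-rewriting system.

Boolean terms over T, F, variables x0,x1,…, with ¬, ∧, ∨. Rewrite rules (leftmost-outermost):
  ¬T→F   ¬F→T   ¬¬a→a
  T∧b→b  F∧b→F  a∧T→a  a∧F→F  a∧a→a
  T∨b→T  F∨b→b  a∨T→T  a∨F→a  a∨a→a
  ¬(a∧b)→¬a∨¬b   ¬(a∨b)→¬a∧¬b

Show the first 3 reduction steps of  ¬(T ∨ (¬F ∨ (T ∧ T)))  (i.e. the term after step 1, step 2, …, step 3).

Answer: after 3 steps: F

Working:
  start: ¬(T ∨ (¬F ∨ (T ∧ T)))
  →1  ¬T ∧ ¬(¬F ∨ (T ∧ T))
  →2  F ∧ ¬(¬F ∨ (T ∧ T))
  →3  F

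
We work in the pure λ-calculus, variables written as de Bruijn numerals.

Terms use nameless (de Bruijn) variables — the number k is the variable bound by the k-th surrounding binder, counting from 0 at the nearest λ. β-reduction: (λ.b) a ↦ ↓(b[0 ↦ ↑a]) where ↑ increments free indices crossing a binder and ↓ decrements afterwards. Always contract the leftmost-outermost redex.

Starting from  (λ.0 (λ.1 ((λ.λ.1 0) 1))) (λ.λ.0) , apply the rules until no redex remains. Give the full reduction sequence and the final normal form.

Answer: normal form = λ.0  (in 2 steps)

Reduction:
  start: (λ.0 (λ.1 ((λ.λ.1 0) 1))) (λ.λ.0)
  →1  (λ.λ.0) (λ.(λ.λ.0) ((λ.λ.1 0) (λ.λ.0)))
  →2  λ.0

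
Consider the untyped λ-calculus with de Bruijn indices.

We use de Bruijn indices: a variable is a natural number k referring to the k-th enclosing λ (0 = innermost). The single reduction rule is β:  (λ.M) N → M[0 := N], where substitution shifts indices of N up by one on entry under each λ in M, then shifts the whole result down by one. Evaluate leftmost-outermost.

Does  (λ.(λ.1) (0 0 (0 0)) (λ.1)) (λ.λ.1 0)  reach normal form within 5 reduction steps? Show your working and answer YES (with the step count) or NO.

  start: (λ.(λ.1) (0 0 (0 0)) (λ.1)) (λ.λ.1 0)
  step 1: (λ.λ.λ.1 0) ((λ.λ.1 0) (λ.λ.1 0) ((λ.λ.1 0) (λ.λ.1 0))) (λ.λ.λ.1 0)
  step 2: (λ.λ.1 0) (λ.λ.λ.1 0)
  step 3: λ.(λ.λ.λ.1 0) 0
  step 4: λ.λ.λ.1 0

Answer: YES — reaches normal form λ.λ.λ.1 0 in 4 ≤ 5 steps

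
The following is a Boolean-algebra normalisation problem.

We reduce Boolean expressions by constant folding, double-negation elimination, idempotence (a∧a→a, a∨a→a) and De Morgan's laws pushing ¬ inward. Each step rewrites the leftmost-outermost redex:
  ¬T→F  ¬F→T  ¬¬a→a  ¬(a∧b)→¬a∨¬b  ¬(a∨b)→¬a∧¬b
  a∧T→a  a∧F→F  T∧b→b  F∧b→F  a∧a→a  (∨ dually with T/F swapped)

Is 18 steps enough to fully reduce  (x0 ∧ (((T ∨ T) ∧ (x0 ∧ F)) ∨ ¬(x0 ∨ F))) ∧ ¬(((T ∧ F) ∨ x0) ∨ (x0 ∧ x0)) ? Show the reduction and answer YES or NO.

  start: (x0 ∧ (((T ∨ T) ∧ (x0 ∧ F)) ∨ ¬(x0 ∨ F))) ∧ ¬(((T ∧ F) ∨ x0) ∨ (x0 ∧ x0))
  [1] (x0 ∧ ((T ∧ (x0 ∧ F)) ∨ ¬(x0 ∨ F))) ∧ ¬(((T ∧ F) ∨ x0) ∨ (x0 ∧ x0))
  [2] (x0 ∧ ((x0 ∧ F) ∨ ¬(x0 ∨ F))) ∧ ¬(((T ∧ F) ∨ x0) ∨ (x0 ∧ x0))
  [3] (x0 ∧ (F ∨ ¬(x0 ∨ F))) ∧ ¬(((T ∧ F) ∨ x0) ∨ (x0 ∧ x0))
  [4] (x0 ∧ ¬(x0 ∨ F)) ∧ ¬(((T ∧ F) ∨ x0) ∨ (x0 ∧ x0))
  [5] (x0 ∧ (¬x0 ∧ ¬F)) ∧ ¬(((T ∧ F) ∨ x0) ∨ (x0 ∧ x0))
  [6] (x0 ∧ (¬x0 ∧ T)) ∧ ¬(((T ∧ F) ∨ x0) ∨ (x0 ∧ x0))
  [7] (x0 ∧ ¬x0) ∧ ¬(((T ∧ F) ∨ x0) ∨ (x0 ∧ x0))
  [8] (x0 ∧ ¬x0) ∧ (¬((T ∧ F) ∨ x0) ∧ ¬(x0 ∧ x0))
  [9] (x0 ∧ ¬x0) ∧ ((¬(T ∧ F) ∧ ¬x0) ∧ ¬(x0 ∧ x0))
  [10] (x0 ∧ ¬x0) ∧ (((¬T ∨ ¬F) ∧ ¬x0) ∧ ¬(x0 ∧ x0))
  [11] (x0 ∧ ¬x0) ∧ (((F ∨ ¬F) ∧ ¬x0) ∧ ¬(x0 ∧ x0))
  [12] (x0 ∧ ¬x0) ∧ ((¬F ∧ ¬x0) ∧ ¬(x0 ∧ x0))
  [13] (x0 ∧ ¬x0) ∧ ((T ∧ ¬x0) ∧ ¬(x0 ∧ x0))
  [14] (x0 ∧ ¬x0) ∧ (¬x0 ∧ ¬(x0 ∧ x0))
  [15] (x0 ∧ ¬x0) ∧ (¬x0 ∧ (¬x0 ∨ ¬x0))
  [16] (x0 ∧ ¬x0) ∧ (¬x0 ∧ ¬x0)
  [17] (x0 ∧ ¬x0) ∧ ¬x0

Answer: YES — reaches normal form (x0 ∧ ¬x0) ∧ ¬x0 in 17 ≤ 18 steps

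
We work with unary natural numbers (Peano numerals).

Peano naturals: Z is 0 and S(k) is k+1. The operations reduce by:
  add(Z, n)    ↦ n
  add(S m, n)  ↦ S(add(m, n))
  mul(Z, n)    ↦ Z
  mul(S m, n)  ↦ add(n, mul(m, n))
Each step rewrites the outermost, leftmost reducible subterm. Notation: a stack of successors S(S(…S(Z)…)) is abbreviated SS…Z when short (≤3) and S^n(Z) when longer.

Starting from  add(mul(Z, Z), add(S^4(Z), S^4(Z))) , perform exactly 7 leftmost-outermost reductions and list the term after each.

Answer: after 7 steps: S^8(Z)

Derivation:
  start: add(mul(Z, Z), add(S^4(Z), S^4(Z)))
  [1] add(Z, add(S^4(Z), S^4(Z)))
  [2] add(S^4(Z), S^4(Z))
  [3] S(add(SSSZ, S^4(Z)))
  [4] S(S(add(SSZ, S^4(Z))))
  [5] S(S(S(add(SZ, S^4(Z)))))
  [6] S(S(S(S(add(Z, S^4(Z))))))
  [7] S^8(Z)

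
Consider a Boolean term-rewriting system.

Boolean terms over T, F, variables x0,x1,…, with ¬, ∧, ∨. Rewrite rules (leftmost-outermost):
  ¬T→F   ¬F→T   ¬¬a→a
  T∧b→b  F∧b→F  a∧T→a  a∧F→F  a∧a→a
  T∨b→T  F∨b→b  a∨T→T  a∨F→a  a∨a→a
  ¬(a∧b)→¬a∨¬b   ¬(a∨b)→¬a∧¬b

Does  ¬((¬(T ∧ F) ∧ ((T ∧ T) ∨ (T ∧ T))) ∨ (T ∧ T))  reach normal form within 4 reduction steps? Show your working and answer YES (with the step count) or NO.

  start: ¬((¬(T ∧ F) ∧ ((T ∧ T) ∨ (T ∧ T))) ∨ (T ∧ T))
  →1  ¬(¬(T ∧ F) ∧ ((T ∧ T) ∨ (T ∧ T))) ∧ ¬(T ∧ T)
  →2  (¬¬(T ∧ F) ∨ ¬((T ∧ T) ∨ (T ∧ T))) ∧ ¬(T ∧ T)
  →3  ((T ∧ F) ∨ ¬((T ∧ T) ∨ (T ∧ T))) ∧ ¬(T ∧ T)
  →4  (F ∨ ¬((T ∧ T) ∨ (T ∧ T))) ∧ ¬(T ∧ T)

Answer: NO — after 4 steps the term is (F ∨ ¬((T ∧ T) ∨ (T ∧ T))) ∧ ¬(T ∧ T), not yet normal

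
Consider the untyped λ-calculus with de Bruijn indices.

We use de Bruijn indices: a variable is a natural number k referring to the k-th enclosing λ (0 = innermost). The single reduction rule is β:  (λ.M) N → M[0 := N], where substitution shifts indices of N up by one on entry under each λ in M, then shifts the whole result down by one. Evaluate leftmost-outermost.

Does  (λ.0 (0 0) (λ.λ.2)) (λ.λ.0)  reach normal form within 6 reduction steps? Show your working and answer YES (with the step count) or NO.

Answer: YES — reaches normal form λ.λ.λ.λ.0 in 3 ≤ 6 steps

Working:
  start: (λ.0 (0 0) (λ.λ.2)) (λ.λ.0)
  [1] (λ.λ.0) ((λ.λ.0) (λ.λ.0)) (λ.λ.λ.λ.0)
  [2] (λ.0) (λ.λ.λ.λ.0)
  [3] λ.λ.λ.λ.0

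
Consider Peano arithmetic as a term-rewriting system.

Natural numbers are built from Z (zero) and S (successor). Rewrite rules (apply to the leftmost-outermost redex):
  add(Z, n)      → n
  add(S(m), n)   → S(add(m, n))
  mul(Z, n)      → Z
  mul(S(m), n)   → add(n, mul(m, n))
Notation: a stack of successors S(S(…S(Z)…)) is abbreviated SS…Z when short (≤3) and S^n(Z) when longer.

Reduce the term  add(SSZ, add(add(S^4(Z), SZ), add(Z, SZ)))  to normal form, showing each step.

Answer: normal form = S^8(Z)  (in 15 steps)

Derivation:
  start: add(SSZ, add(add(S^4(Z), SZ), add(Z, SZ)))
  [1] S(add(SZ, add(add(S^4(Z), SZ), add(Z, SZ))))
  [2] S(S(add(Z, add(add(S^4(Z), SZ), add(Z, SZ)))))
  [3] S(S(add(add(S^4(Z), SZ), add(Z, SZ))))
  [4] S(S(add(S(add(SSSZ, SZ)), add(Z, SZ))))
  [5] S(S(S(add(add(SSSZ, SZ), add(Z, SZ)))))
  [6] S(S(S(add(S(add(SSZ, SZ)), add(Z, SZ)))))
  [7] S(S(S(S(add(add(SSZ, SZ), add(Z, SZ))))))
  [8] S(S(S(S(add(S(add(SZ, SZ)), add(Z, SZ))))))
  [9] S(S(S(S(S(add(add(SZ, SZ), add(Z, SZ)))))))
  [10] S(S(S(S(S(add(S(add(Z, SZ)), add(Z, SZ)))))))
  [11] S(S(S(S(S(S(add(add(Z, SZ), add(Z, SZ))))))))
  [12] S(S(S(S(S(S(add(SZ, add(Z, SZ))))))))
  [13] S(S(S(S(S(S(S(add(Z, add(Z, SZ)))))))))
  [14] S(S(S(S(S(S(S(add(Z, SZ))))))))
  [15] S^8(Z)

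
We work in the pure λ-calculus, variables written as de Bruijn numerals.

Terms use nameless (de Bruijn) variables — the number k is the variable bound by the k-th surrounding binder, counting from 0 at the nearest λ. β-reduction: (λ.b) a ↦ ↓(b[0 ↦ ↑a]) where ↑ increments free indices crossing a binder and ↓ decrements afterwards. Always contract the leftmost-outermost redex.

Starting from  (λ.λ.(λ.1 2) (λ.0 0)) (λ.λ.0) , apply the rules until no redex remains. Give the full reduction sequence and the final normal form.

Answer: normal form = λ.0 (λ.λ.0)  (in 2 steps)

Working:
  start: (λ.λ.(λ.1 2) (λ.0 0)) (λ.λ.0)
  [1] λ.(λ.1 (λ.λ.0)) (λ.0 0)
  [2] λ.0 (λ.λ.0)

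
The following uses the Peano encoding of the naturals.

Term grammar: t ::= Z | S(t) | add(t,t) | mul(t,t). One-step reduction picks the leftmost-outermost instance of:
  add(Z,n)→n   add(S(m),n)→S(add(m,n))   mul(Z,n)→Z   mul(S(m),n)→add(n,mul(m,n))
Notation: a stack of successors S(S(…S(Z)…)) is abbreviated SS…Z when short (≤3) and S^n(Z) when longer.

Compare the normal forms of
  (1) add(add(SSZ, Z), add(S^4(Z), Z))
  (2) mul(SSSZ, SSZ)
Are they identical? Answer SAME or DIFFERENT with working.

Answer: SAME — A ⇓ S^6(Z), B ⇓ S^6(Z)

Derivation:
Term A:
  start: add(add(SSZ, Z), add(S^4(Z), Z))
  step 1: add(S(add(SZ, Z)), add(S^4(Z), Z))
  step 2: S(add(add(SZ, Z), add(S^4(Z), Z)))
  step 3: S(add(S(add(Z, Z)), add(S^4(Z), Z)))
  step 4: S(S(add(add(Z, Z), add(S^4(Z), Z))))
  step 5: S(S(add(Z, add(S^4(Z), Z))))
  step 6: S(S(add(S^4(Z), Z)))
  step 7: S(S(S(add(SSSZ, Z))))
  step 8: S(S(S(S(add(SSZ, Z)))))
  step 9: S(S(S(S(S(add(SZ, Z))))))
  step 10: S(S(S(S(S(S(add(Z, Z)))))))
  step 11: S^6(Z)

Term B:
  start: mul(SSSZ, SSZ)
  step 1: add(SSZ, mul(SSZ, SSZ))
  step 2: S(add(SZ, mul(SSZ, SSZ)))
  step 3: S(S(add(Z, mul(SSZ, SSZ))))
  step 4: S(S(mul(SSZ, SSZ)))
  step 5: S(S(add(SSZ, mul(SZ, SSZ))))
  step 6: S(S(S(add(SZ, mul(SZ, SSZ)))))
  step 7: S(S(S(S(add(Z, mul(SZ, SSZ))))))
  step 8: S(S(S(S(mul(SZ, SSZ)))))
  step 9: S(S(S(S(add(SSZ, mul(Z, SSZ))))))
  step 10: S(S(S(S(S(add(SZ, mul(Z, SSZ)))))))
  step 11: S(S(S(S(S(S(add(Z, mul(Z, SSZ))))))))
  step 12: S(S(S(S(S(S(mul(Z, SSZ)))))))
  step 13: S^6(Z)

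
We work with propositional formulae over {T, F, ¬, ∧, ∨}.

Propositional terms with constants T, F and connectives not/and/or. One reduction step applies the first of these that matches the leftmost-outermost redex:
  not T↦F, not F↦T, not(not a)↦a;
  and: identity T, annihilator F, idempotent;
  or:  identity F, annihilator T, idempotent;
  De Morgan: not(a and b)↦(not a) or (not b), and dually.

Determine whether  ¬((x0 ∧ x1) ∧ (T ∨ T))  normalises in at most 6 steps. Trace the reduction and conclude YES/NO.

  start: ¬((x0 ∧ x1) ∧ (T ∨ T))
  [1] ¬(x0 ∧ x1) ∨ ¬(T ∨ T)
  [2] (¬x0 ∨ ¬x1) ∨ ¬(T ∨ T)
  [3] (¬x0 ∨ ¬x1) ∨ (¬T ∧ ¬T)
  [4] (¬x0 ∨ ¬x1) ∨ ¬T
  [5] (¬x0 ∨ ¬x1) ∨ F
  [6] ¬x0 ∨ ¬x1

Answer: YES — reaches normal form ¬x0 ∨ ¬x1 in 6 ≤ 6 steps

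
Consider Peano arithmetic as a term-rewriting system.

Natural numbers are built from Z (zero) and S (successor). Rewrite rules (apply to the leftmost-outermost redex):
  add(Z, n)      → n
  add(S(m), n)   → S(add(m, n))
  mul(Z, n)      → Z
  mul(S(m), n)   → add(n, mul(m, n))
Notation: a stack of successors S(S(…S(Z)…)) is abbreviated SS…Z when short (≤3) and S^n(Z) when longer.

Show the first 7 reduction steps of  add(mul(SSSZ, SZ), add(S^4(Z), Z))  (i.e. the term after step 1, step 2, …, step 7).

Answer: after 7 steps: S(S(add(add(Z, mul(SZ, SZ)), add(S^4(Z), Z))))

Reduction:
  start: add(mul(SSSZ, SZ), add(S^4(Z), Z))
  step 1: add(add(SZ, mul(SSZ, SZ)), add(S^4(Z), Z))
  step 2: add(S(add(Z, mul(SSZ, SZ))), add(S^4(Z), Z))
  step 3: S(add(add(Z, mul(SSZ, SZ)), add(S^4(Z), Z)))
  step 4: S(add(mul(SSZ, SZ), add(S^4(Z), Z)))
  step 5: S(add(add(SZ, mul(SZ, SZ)), add(S^4(Z), Z)))
  step 6: S(add(S(add(Z, mul(SZ, SZ))), add(S^4(Z), Z)))
  step 7: S(S(add(add(Z, mul(SZ, SZ)), add(S^4(Z), Z))))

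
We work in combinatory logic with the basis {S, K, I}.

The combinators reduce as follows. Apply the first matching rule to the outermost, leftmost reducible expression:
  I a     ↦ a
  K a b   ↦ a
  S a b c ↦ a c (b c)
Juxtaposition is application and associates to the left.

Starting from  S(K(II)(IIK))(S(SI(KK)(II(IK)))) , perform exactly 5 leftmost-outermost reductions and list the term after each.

  start: S(K(II)(IIK))(S(SI(KK)(II(IK))))
  [1] S(II)(S(SI(KK)(II(IK))))
  [2] SI(S(SI(KK)(II(IK))))
  [3] SI(S(I(II(IK))(KK(II(IK)))))
  [4] SI(S(II(IK)(KK(II(IK)))))
  [5] SI(S(I(IK)(KK(II(IK)))))

Answer: after 5 steps: SI(S(I(IK)(KK(II(IK)))))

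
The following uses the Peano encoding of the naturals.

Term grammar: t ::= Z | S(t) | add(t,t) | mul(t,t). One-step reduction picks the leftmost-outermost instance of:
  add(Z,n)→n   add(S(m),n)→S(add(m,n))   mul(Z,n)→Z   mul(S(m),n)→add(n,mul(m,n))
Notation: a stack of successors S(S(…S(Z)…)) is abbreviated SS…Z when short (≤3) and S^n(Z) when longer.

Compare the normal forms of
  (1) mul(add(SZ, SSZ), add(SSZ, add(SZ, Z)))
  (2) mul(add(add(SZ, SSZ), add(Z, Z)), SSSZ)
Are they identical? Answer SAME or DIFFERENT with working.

Answer: SAME — A ⇓ S^9(Z), B ⇓ S^9(Z)

Reduction:
Term A:
  start: mul(add(SZ, SSZ), add(SSZ, add(SZ, Z)))
  [1] mul(S(add(Z, SSZ)), add(SSZ, add(SZ, Z)))
  [2] add(add(SSZ, add(SZ, Z)), mul(add(Z, SSZ), add(SSZ, add(SZ, Z))))
  [3] add(S(add(SZ, add(SZ, Z))), mul(add(Z, SSZ), add(SSZ, add(SZ, Z))))
  [4] S(add(add(SZ, add(SZ, Z)), mul(add(Z, SSZ), add(SSZ, add(SZ, Z)))))
  [5] S(add(S(add(Z, add(SZ, Z))), mul(add(Z, SSZ), add(SSZ, add(SZ, Z)))))
  [6] S(S(add(add(Z, add(SZ, Z)), mul(add(Z, SSZ), add(SSZ, add(SZ, Z))))))
  [7] S(S(add(add(SZ, Z), mul(add(Z, SSZ), add(SSZ, add(SZ, Z))))))
  [8] S(S(add(S(add(Z, Z)), mul(add(Z, SSZ), add(SSZ, add(SZ, Z))))))
  [9] S(S(S(add(add(Z, Z), mul(add(Z, SSZ), add(SSZ, add(SZ, Z)))))))
  [10] S(S(S(add(Z, mul(add(Z, SSZ), add(SSZ, add(SZ, Z)))))))
  [11] S(S(S(mul(add(Z, SSZ), add(SSZ, add(SZ, Z))))))
  [12] S(S(S(mul(SSZ, add(SSZ, add(SZ, Z))))))
  [13] S(S(S(add(add(SSZ, add(SZ, Z)), mul(SZ, add(SSZ, add(SZ, Z)))))))
  [14] S(S(S(add(S(add(SZ, add(SZ, Z))), mul(SZ, add(SSZ, add(SZ, Z)))))))
  [15] S(S(S(S(add(add(SZ, add(SZ, Z)), mul(SZ, add(SSZ, add(SZ, Z))))))))
  [16] S(S(S(S(add(S(add(Z, add(SZ, Z))), mul(SZ, add(SSZ, add(SZ, Z))))))))
  [17] S(S(S(S(S(add(add(Z, add(SZ, Z)), mul(SZ, add(SSZ, add(SZ, Z)))))))))
  [18] S(S(S(S(S(add(add(SZ, Z), mul(SZ, add(SSZ, add(SZ, Z)))))))))
  [19] S(S(S(S(S(add(S(add(Z, Z)), mul(SZ, add(SSZ, add(SZ, Z)))))))))
  [20] S(S(S(S(S(S(add(add(Z, Z), mul(SZ, add(SSZ, add(SZ, Z))))))))))
  [21] S(S(S(S(S(S(add(Z, mul(SZ, add(SSZ, add(SZ, Z))))))))))
  [22] S(S(S(S(S(S(mul(SZ, add(SSZ, add(SZ, Z)))))))))
  [23] S(S(S(S(S(S(add(add(SSZ, add(SZ, Z)), mul(Z, add(SSZ, add(SZ, Z))))))))))
  [24] S(S(S(S(S(S(add(S(add(SZ, add(SZ, Z))), mul(Z, add(SSZ, add(SZ, Z))))))))))
  [25] S(S(S(S(S(S(S(add(add(SZ, add(SZ, Z)), mul(Z, add(SSZ, add(SZ, Z)))))))))))
  [26] S(S(S(S(S(S(S(add(S(add(Z, add(SZ, Z))), mul(Z, add(SSZ, add(SZ, Z)))))))))))
  [27] S(S(S(S(S(S(S(S(add(add(Z, add(SZ, Z)), mul(Z, add(SSZ, add(SZ, Z))))))))))))
  [28] S(S(S(S(S(S(S(S(add(add(SZ, Z), mul(Z, add(SSZ, add(SZ, Z))))))))))))
  [29] S(S(S(S(S(S(S(S(add(S(add(Z, Z)), mul(Z, add(SSZ, add(SZ, Z))))))))))))
  [30] S(S(S(S(S(S(S(S(S(add(add(Z, Z), mul(Z, add(SSZ, add(SZ, Z)))))))))))))
  [31] S(S(S(S(S(S(S(S(S(add(Z, mul(Z, add(SSZ, add(SZ, Z)))))))))))))
  [32] S(S(S(S(S(S(S(S(S(mul(Z, add(SSZ, add(SZ, Z))))))))))))
  [33] S^9(Z)

Term B:
  start: mul(add(add(SZ, SSZ), add(Z, Z)), SSSZ)
  [1] mul(add(S(add(Z, SSZ)), add(Z, Z)), SSSZ)
  [2] mul(S(add(add(Z, SSZ), add(Z, Z))), SSSZ)
  [3] add(SSSZ, mul(add(add(Z, SSZ), add(Z, Z)), SSSZ))
  [4] S(add(SSZ, mul(add(add(Z, SSZ), add(Z, Z)), SSSZ)))
  [5] S(S(add(SZ, mul(add(add(Z, SSZ), add(Z, Z)), SSSZ))))
  [6] S(S(S(add(Z, mul(add(add(Z, SSZ), add(Z, Z)), SSSZ)))))
  [7] S(S(S(mul(add(add(Z, SSZ), add(Z, Z)), SSSZ))))
  [8] S(S(S(mul(add(SSZ, add(Z, Z)), SSSZ))))
  [9] S(S(S(mul(S(add(SZ, add(Z, Z))), SSSZ))))
  [10] S(S(S(add(SSSZ, mul(add(SZ, add(Z, Z)), SSSZ)))))
  [11] S(S(S(S(add(SSZ, mul(add(SZ, add(Z, Z)), SSSZ))))))
  [12] S(S(S(S(S(add(SZ, mul(add(SZ, add(Z, Z)), SSSZ)))))))
  [13] S(S(S(S(S(S(add(Z, mul(add(SZ, add(Z, Z)), SSSZ))))))))
  [14] S(S(S(S(S(S(mul(add(SZ, add(Z, Z)), SSSZ)))))))
  [15] S(S(S(S(S(S(mul(S(add(Z, add(Z, Z))), SSSZ)))))))
  [16] S(S(S(S(S(S(add(SSSZ, mul(add(Z, add(Z, Z)), SSSZ))))))))
  [17] S(S(S(S(S(S(S(add(SSZ, mul(add(Z, add(Z, Z)), SSSZ)))))))))
  [18] S(S(S(S(S(S(S(S(add(SZ, mul(add(Z, add(Z, Z)), SSSZ))))))))))
  [19] S(S(S(S(S(S(S(S(S(add(Z, mul(add(Z, add(Z, Z)), SSSZ)))))))))))
  [20] S(S(S(S(S(S(S(S(S(mul(add(Z, add(Z, Z)), SSSZ))))))))))
  [21] S(S(S(S(S(S(S(S(S(mul(add(Z, Z), SSSZ))))))))))
  [22] S(S(S(S(S(S(S(S(S(mul(Z, SSSZ))))))))))
  [23] S^9(Z)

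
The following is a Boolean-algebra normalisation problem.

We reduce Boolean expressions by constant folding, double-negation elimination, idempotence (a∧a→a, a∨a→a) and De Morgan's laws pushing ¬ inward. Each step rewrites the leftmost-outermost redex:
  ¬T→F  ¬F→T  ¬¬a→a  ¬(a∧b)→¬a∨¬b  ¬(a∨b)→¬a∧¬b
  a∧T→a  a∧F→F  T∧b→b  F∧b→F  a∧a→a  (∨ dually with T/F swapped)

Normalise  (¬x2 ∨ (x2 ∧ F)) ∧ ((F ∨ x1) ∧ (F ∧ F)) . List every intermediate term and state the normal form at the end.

Answer: normal form = F  (in 6 steps)

Reduction:
  start: (¬x2 ∨ (x2 ∧ F)) ∧ ((F ∨ x1) ∧ (F ∧ F))
  →1  (¬x2 ∨ F) ∧ ((F ∨ x1) ∧ (F ∧ F))
  →2  ¬x2 ∧ ((F ∨ x1) ∧ (F ∧ F))
  →3  ¬x2 ∧ (x1 ∧ (F ∧ F))
  →4  ¬x2 ∧ (x1 ∧ F)
  →5  ¬x2 ∧ F
  →6  F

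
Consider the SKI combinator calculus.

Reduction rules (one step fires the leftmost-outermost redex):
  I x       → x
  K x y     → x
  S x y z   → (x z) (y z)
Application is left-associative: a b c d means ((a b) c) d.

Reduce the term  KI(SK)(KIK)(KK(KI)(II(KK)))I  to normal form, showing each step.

Answer: normal form = KK  (in 8 steps)

Derivation:
  start: KI(SK)(KIK)(KK(KI)(II(KK)))I
  →1  I(KIK)(KK(KI)(II(KK)))I
  →2  KIK(KK(KI)(II(KK)))I
  →3  I(KK(KI)(II(KK)))I
  →4  KK(KI)(II(KK))I
  →5  K(II(KK))I
  →6  II(KK)
  →7  I(KK)
  →8  KK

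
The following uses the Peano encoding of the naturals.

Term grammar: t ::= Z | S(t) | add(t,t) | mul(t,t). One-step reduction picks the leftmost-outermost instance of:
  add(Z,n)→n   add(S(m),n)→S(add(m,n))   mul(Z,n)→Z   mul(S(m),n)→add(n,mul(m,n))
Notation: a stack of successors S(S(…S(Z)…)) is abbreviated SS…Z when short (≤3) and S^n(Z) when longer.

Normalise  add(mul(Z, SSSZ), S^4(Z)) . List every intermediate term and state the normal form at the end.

Answer: normal form = S^4(Z)  (in 2 steps)

Derivation:
  start: add(mul(Z, SSSZ), S^4(Z))
  [1] add(Z, S^4(Z))
  [2] S^4(Z)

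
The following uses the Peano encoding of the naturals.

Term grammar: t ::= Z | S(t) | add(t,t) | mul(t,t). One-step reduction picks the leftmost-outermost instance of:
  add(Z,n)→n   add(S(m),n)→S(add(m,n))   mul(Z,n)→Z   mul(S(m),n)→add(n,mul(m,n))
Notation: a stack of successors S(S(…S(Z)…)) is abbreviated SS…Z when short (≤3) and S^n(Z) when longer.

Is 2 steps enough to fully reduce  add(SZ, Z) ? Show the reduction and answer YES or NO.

  start: add(SZ, Z)
  step 1: S(add(Z, Z))
  step 2: SZ

Answer: YES — reaches normal form SZ in 2 ≤ 2 steps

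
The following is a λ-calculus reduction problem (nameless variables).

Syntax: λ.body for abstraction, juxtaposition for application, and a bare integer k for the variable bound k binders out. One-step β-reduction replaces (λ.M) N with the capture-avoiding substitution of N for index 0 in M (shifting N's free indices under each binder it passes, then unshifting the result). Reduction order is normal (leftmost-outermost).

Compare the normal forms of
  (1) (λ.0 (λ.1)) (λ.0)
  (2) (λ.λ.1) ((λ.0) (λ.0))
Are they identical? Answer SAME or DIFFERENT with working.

Answer: SAME — A ⇓ λ.λ.0, B ⇓ λ.λ.0

Reduction:
Term A:
  start: (λ.0 (λ.1)) (λ.0)
  step 1: (λ.0) (λ.λ.0)
  step 2: λ.λ.0

Term B:
  start: (λ.λ.1) ((λ.0) (λ.0))
  step 1: λ.(λ.0) (λ.0)
  step 2: λ.λ.0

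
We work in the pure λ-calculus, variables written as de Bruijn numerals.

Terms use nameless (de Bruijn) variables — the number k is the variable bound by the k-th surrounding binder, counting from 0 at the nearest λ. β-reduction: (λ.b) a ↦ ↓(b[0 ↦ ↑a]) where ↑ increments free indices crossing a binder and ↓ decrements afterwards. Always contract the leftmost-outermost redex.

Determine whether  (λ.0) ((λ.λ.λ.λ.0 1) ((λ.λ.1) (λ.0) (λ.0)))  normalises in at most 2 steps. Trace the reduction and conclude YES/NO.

  start: (λ.0) ((λ.λ.λ.λ.0 1) ((λ.λ.1) (λ.0) (λ.0)))
  →1  (λ.λ.λ.λ.0 1) ((λ.λ.1) (λ.0) (λ.0))
  →2  λ.λ.λ.0 1

Answer: YES — reaches normal form λ.λ.λ.0 1 in 2 ≤ 2 steps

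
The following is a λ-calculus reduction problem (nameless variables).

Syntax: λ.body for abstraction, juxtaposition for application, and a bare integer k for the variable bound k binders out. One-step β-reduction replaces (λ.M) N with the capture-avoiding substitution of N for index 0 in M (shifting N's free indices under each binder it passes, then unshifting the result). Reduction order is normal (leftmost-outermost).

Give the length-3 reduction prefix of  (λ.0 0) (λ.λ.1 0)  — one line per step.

Answer: after 3 steps: λ.λ.1 0

Working:
  start: (λ.0 0) (λ.λ.1 0)
  →1  (λ.λ.1 0) (λ.λ.1 0)
  →2  λ.(λ.λ.1 0) 0
  →3  λ.λ.1 0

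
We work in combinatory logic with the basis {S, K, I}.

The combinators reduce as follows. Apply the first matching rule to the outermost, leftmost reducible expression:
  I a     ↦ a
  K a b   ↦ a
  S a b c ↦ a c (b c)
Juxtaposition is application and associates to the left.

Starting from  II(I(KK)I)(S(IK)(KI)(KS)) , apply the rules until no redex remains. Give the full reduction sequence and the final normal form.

  start: II(I(KK)I)(S(IK)(KI)(KS))
  [1] I(I(KK)I)(S(IK)(KI)(KS))
  [2] I(KK)I(S(IK)(KI)(KS))
  [3] KKI(S(IK)(KI)(KS))
  [4] K(S(IK)(KI)(KS))
  [5] K(IK(KS)(KI(KS)))
  [6] K(K(KS)(KI(KS)))
  [7] K(KS)

Answer: normal form = K(KS)  (in 7 steps)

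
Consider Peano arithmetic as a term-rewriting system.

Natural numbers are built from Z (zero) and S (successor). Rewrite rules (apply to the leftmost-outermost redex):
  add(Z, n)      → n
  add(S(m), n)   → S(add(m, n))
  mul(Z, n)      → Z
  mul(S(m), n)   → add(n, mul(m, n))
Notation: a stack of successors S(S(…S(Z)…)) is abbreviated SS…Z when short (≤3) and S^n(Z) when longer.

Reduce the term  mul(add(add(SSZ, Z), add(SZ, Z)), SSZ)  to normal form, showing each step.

  start: mul(add(add(SSZ, Z), add(SZ, Z)), SSZ)
  [1] mul(add(S(add(SZ, Z)), add(SZ, Z)), SSZ)
  [2] mul(S(add(add(SZ, Z), add(SZ, Z))), SSZ)
  [3] add(SSZ, mul(add(add(SZ, Z), add(SZ, Z)), SSZ))
  [4] S(add(SZ, mul(add(add(SZ, Z), add(SZ, Z)), SSZ)))
  [5] S(S(add(Z, mul(add(add(SZ, Z), add(SZ, Z)), SSZ))))
  [6] S(S(mul(add(add(SZ, Z), add(SZ, Z)), SSZ)))
  [7] S(S(mul(add(S(add(Z, Z)), add(SZ, Z)), SSZ)))
  [8] S(S(mul(S(add(add(Z, Z), add(SZ, Z))), SSZ)))
  [9] S(S(add(SSZ, mul(add(add(Z, Z), add(SZ, Z)), SSZ))))
  [10] S(S(S(add(SZ, mul(add(add(Z, Z), add(SZ, Z)), SSZ)))))
  [11] S(S(S(S(add(Z, mul(add(add(Z, Z), add(SZ, Z)), SSZ))))))
  [12] S(S(S(S(mul(add(add(Z, Z), add(SZ, Z)), SSZ)))))
  [13] S(S(S(S(mul(add(Z, add(SZ, Z)), SSZ)))))
  [14] S(S(S(S(mul(add(SZ, Z), SSZ)))))
  [15] S(S(S(S(mul(S(add(Z, Z)), SSZ)))))
  [16] S(S(S(S(add(SSZ, mul(add(Z, Z), SSZ))))))
  [17] S(S(S(S(S(add(SZ, mul(add(Z, Z), SSZ)))))))
  [18] S(S(S(S(S(S(add(Z, mul(add(Z, Z), SSZ))))))))
  [19] S(S(S(S(S(S(mul(add(Z, Z), SSZ)))))))
  [20] S(S(S(S(S(S(mul(Z, SSZ)))))))
  [21] S^6(Z)

Answer: normal form = S^6(Z)  (in 21 steps)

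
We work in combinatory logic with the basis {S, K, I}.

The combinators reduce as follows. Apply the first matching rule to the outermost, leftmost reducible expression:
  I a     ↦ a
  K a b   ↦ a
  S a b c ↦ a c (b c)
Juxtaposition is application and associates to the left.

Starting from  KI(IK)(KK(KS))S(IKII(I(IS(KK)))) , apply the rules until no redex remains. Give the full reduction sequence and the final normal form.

Answer: normal form = S  (in 4 steps)

Derivation:
  start: KI(IK)(KK(KS))S(IKII(I(IS(KK))))
  step 1: I(KK(KS))S(IKII(I(IS(KK))))
  step 2: KK(KS)S(IKII(I(IS(KK))))
  step 3: KS(IKII(I(IS(KK))))
  step 4: S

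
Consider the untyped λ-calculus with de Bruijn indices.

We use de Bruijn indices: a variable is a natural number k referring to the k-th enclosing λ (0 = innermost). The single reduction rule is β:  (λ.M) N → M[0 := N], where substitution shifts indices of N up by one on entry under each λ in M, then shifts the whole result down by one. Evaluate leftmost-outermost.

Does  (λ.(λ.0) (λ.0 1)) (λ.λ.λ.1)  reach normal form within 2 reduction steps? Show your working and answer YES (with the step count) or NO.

  start: (λ.(λ.0) (λ.0 1)) (λ.λ.λ.1)
  step 1: (λ.0) (λ.0 (λ.λ.λ.1))
  step 2: λ.0 (λ.λ.λ.1)

Answer: YES — reaches normal form λ.0 (λ.λ.λ.1) in 2 ≤ 2 steps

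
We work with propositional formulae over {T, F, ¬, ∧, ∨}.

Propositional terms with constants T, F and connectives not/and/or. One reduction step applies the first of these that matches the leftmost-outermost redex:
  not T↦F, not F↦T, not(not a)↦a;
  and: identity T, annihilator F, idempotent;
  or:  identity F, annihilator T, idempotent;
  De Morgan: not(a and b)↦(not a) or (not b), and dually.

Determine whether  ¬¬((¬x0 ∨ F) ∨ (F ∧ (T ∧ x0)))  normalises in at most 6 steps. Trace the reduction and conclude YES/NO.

Answer: YES — reaches normal form ¬x0 in 4 ≤ 6 steps

Working:
  start: ¬¬((¬x0 ∨ F) ∨ (F ∧ (T ∧ x0)))
  step 1: (¬x0 ∨ F) ∨ (F ∧ (T ∧ x0))
  step 2: ¬x0 ∨ (F ∧ (T ∧ x0))
  step 3: ¬x0 ∨ F
  step 4: ¬x0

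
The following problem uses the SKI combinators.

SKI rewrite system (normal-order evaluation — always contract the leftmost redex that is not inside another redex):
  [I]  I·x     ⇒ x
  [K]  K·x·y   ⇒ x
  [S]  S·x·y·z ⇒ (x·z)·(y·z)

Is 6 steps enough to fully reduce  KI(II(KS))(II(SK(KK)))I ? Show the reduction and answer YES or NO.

  start: KI(II(KS))(II(SK(KK)))I
  [1] I(II(SK(KK)))I
  [2] II(SK(KK))I
  [3] I(SK(KK))I
  [4] SK(KK)I
  [5] KI(KKI)
  [6] I

Answer: YES — reaches normal form I in 6 ≤ 6 steps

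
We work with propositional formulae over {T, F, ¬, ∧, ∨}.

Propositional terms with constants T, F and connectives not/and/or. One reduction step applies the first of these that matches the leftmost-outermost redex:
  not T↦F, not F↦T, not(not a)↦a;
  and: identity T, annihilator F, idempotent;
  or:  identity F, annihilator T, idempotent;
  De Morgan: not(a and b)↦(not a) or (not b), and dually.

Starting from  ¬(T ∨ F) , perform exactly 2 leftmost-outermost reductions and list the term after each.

  start: ¬(T ∨ F)
  →1  ¬T ∧ ¬F
  →2  F ∧ ¬F

Answer: after 2 steps: F ∧ ¬F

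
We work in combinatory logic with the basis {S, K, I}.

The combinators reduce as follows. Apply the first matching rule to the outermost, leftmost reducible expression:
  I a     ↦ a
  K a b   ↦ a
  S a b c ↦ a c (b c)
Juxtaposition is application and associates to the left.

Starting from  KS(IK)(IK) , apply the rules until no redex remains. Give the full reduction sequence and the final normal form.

Answer: normal form = SK  (in 2 steps)

Derivation:
  start: KS(IK)(IK)
  →1  S(IK)
  →2  SK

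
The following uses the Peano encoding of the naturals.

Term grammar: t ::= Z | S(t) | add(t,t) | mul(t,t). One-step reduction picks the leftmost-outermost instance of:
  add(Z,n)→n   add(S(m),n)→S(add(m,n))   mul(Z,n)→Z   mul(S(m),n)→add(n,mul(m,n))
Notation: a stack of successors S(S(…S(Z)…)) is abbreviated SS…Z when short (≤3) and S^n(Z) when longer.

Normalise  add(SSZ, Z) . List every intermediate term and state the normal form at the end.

  start: add(SSZ, Z)
  →1  S(add(SZ, Z))
  →2  S(S(add(Z, Z)))
  →3  SSZ

Answer: normal form = SSZ  (in 3 steps)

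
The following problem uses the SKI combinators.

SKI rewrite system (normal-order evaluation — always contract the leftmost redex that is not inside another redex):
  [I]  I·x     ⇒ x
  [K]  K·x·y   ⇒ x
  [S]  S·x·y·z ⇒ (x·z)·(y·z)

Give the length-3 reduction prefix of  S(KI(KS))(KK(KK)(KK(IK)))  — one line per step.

Answer: after 3 steps: SI(KK)

Working:
  start: S(KI(KS))(KK(KK)(KK(IK)))
  step 1: SI(KK(KK)(KK(IK)))
  step 2: SI(K(KK(IK)))
  step 3: SI(KK)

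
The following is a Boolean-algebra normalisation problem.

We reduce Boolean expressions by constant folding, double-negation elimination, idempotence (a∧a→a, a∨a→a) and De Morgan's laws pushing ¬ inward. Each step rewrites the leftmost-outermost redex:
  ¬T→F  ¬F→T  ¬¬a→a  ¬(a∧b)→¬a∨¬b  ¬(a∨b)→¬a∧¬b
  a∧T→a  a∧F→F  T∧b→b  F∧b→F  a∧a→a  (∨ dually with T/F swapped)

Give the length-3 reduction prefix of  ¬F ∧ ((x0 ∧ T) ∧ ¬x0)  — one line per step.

Answer: after 3 steps: x0 ∧ ¬x0

Reduction:
  start: ¬F ∧ ((x0 ∧ T) ∧ ¬x0)
  →1  T ∧ ((x0 ∧ T) ∧ ¬x0)
  →2  (x0 ∧ T) ∧ ¬x0
  →3  x0 ∧ ¬x0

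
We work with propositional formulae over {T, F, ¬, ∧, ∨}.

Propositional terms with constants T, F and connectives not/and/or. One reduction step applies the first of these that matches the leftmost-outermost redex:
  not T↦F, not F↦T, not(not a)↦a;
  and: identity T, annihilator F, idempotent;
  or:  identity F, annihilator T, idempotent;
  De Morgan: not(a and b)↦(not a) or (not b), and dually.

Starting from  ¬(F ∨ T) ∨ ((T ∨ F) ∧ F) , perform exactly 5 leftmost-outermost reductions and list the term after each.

  start: ¬(F ∨ T) ∨ ((T ∨ F) ∧ F)
  →1  (¬F ∧ ¬T) ∨ ((T ∨ F) ∧ F)
  →2  (T ∧ ¬T) ∨ ((T ∨ F) ∧ F)
  →3  ¬T ∨ ((T ∨ F) ∧ F)
  →4  F ∨ ((T ∨ F) ∧ F)
  →5  (T ∨ F) ∧ F

Answer: after 5 steps: (T ∨ F) ∧ F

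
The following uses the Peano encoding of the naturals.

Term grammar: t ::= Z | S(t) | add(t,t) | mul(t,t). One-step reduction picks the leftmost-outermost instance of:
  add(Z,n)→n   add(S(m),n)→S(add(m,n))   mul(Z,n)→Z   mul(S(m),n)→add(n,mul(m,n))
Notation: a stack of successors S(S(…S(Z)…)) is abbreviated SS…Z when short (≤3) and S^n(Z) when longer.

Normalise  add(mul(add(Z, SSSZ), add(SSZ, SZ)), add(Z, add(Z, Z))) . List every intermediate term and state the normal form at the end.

  start: add(mul(add(Z, SSSZ), add(SSZ, SZ)), add(Z, add(Z, Z)))
  [1] add(mul(SSSZ, add(SSZ, SZ)), add(Z, add(Z, Z)))
  [2] add(add(add(SSZ, SZ), mul(SSZ, add(SSZ, SZ))), add(Z, add(Z, Z)))
  [3] add(add(S(add(SZ, SZ)), mul(SSZ, add(SSZ, SZ))), add(Z, add(Z, Z)))
  [4] add(S(add(add(SZ, SZ), mul(SSZ, add(SSZ, SZ)))), add(Z, add(Z, Z)))
  [5] S(add(add(add(SZ, SZ), mul(SSZ, add(SSZ, SZ))), add(Z, add(Z, Z))))
  [6] S(add(add(S(add(Z, SZ)), mul(SSZ, add(SSZ, SZ))), add(Z, add(Z, Z))))
  [7] S(add(S(add(add(Z, SZ), mul(SSZ, add(SSZ, SZ)))), add(Z, add(Z, Z))))
  [8] S(S(add(add(add(Z, SZ), mul(SSZ, add(SSZ, SZ))), add(Z, add(Z, Z)))))
  [9] S(S(add(add(SZ, mul(SSZ, add(SSZ, SZ))), add(Z, add(Z, Z)))))
  [10] S(S(add(S(add(Z, mul(SSZ, add(SSZ, SZ)))), add(Z, add(Z, Z)))))
  [11] S(S(S(add(add(Z, mul(SSZ, add(SSZ, SZ))), add(Z, add(Z, Z))))))
  [12] S(S(S(add(mul(SSZ, add(SSZ, SZ)), add(Z, add(Z, Z))))))
  [13] S(S(S(add(add(add(SSZ, SZ), mul(SZ, add(SSZ, SZ))), add(Z, add(Z, Z))))))
  [14] S(S(S(add(add(S(add(SZ, SZ)), mul(SZ, add(SSZ, SZ))), add(Z, add(Z, Z))))))
  [15] S(S(S(add(S(add(add(SZ, SZ), mul(SZ, add(SSZ, SZ)))), add(Z, add(Z, Z))))))
  [16] S(S(S(S(add(add(add(SZ, SZ), mul(SZ, add(SSZ, SZ))), add(Z, add(Z, Z)))))))
  [17] S(S(S(S(add(add(S(add(Z, SZ)), mul(SZ, add(SSZ, SZ))), add(Z, add(Z, Z)))))))
  [18] S(S(S(S(add(S(add(add(Z, SZ), mul(SZ, add(SSZ, SZ)))), add(Z, add(Z, Z)))))))
  [19] S(S(S(S(S(add(add(add(Z, SZ), mul(SZ, add(SSZ, SZ))), add(Z, add(Z, Z))))))))
  [20] S(S(S(S(S(add(add(SZ, mul(SZ, add(SSZ, SZ))), add(Z, add(Z, Z))))))))
  [21] S(S(S(S(S(add(S(add(Z, mul(SZ, add(SSZ, SZ)))), add(Z, add(Z, Z))))))))
  [22] S(S(S(S(S(S(add(add(Z, mul(SZ, add(SSZ, SZ))), add(Z, add(Z, Z)))))))))
  [23] S(S(S(S(S(S(add(mul(SZ, add(SSZ, SZ)), add(Z, add(Z, Z)))))))))
  [24] S(S(S(S(S(S(add(add(add(SSZ, SZ), mul(Z, add(SSZ, SZ))), add(Z, add(Z, Z)))))))))
  [25] S(S(S(S(S(S(add(add(S(add(SZ, SZ)), mul(Z, add(SSZ, SZ))), add(Z, add(Z, Z)))))))))
  [26] S(S(S(S(S(S(add(S(add(add(SZ, SZ), mul(Z, add(SSZ, SZ)))), add(Z, add(Z, Z)))))))))
  [27] S(S(S(S(S(S(S(add(add(add(SZ, SZ), mul(Z, add(SSZ, SZ))), add(Z, add(Z, Z))))))))))
  [28] S(S(S(S(S(S(S(add(add(S(add(Z, SZ)), mul(Z, add(SSZ, SZ))), add(Z, add(Z, Z))))))))))
  [29] S(S(S(S(S(S(S(add(S(add(add(Z, SZ), mul(Z, add(SSZ, SZ)))), add(Z, add(Z, Z))))))))))
  [30] S(S(S(S(S(S(S(S(add(add(add(Z, SZ), mul(Z, add(SSZ, SZ))), add(Z, add(Z, Z)))))))))))
  [31] S(S(S(S(S(S(S(S(add(add(SZ, mul(Z, add(SSZ, SZ))), add(Z, add(Z, Z)))))))))))
  [32] S(S(S(S(S(S(S(S(add(S(add(Z, mul(Z, add(SSZ, SZ)))), add(Z, add(Z, Z)))))))))))
  [33] S(S(S(S(S(S(S(S(S(add(add(Z, mul(Z, add(SSZ, SZ))), add(Z, add(Z, Z))))))))))))
  [34] S(S(S(S(S(S(S(S(S(add(mul(Z, add(SSZ, SZ)), add(Z, add(Z, Z))))))))))))
  [35] S(S(S(S(S(S(S(S(S(add(Z, add(Z, add(Z, Z))))))))))))
  [36] S(S(S(S(S(S(S(S(S(add(Z, add(Z, Z)))))))))))
  [37] S(S(S(S(S(S(S(S(S(add(Z, Z))))))))))
  [38] S^9(Z)

Answer: normal form = S^9(Z)  (in 38 steps)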